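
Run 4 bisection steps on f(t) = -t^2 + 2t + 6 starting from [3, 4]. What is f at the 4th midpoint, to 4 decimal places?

-0.2227

m = 3.5, f(m) = 0.75 (+); new bracket [3.5, 4]
m = 3.75, f(m) = -0.5625 (−); new bracket [3.5, 3.75]
m = 3.625, f(m) = 0.109375 (+); new bracket [3.625, 3.75]
m = 3.6875, f(m) = -0.2227 (−); new bracket [3.625, 3.6875]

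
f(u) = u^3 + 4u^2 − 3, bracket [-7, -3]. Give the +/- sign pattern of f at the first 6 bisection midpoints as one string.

m = -5, f(m) = -28 (−); new bracket [-5, -3]
m = -4, f(m) = -3 (−); new bracket [-4, -3]
m = -3.5, f(m) = 3.125 (+); new bracket [-4, -3.5]
m = -3.75, f(m) = 0.5156 (+); new bracket [-4, -3.75]
m = -3.875, f(m) = -1.123 (−); new bracket [-3.875, -3.75]
m = -3.8125, f(m) = -0.2747 (−); new bracket [-3.8125, -3.75]

--++--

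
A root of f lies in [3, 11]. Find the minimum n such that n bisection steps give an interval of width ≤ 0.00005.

Width after n steps is 8/2^n. Need 2^n ≥ 8/0.00005 = 160000.
2^17 = 131072 < 160000 ≤ 2^18 = 262144, so n = 18.

18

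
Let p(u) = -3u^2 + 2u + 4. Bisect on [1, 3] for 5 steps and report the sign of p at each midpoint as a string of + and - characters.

u = 2 gives p = -4, negative; keep [1, 2]
u = 1.5 gives p = 0.25, positive; keep [1.5, 2]
u = 1.75 gives p = -1.6875, negative; keep [1.5, 1.75]
u = 1.625 gives p = -0.6719, negative; keep [1.5, 1.625]
u = 1.5625 gives p = -0.1992, negative; keep [1.5, 1.5625]

-+---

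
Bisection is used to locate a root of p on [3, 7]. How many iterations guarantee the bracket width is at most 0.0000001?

Width after n steps is 4/2^n. Need 2^n ≥ 4/0.0000001 = 40000000.
2^25 = 33554432 < 40000000 ≤ 2^26 = 67108864, so n = 26.

26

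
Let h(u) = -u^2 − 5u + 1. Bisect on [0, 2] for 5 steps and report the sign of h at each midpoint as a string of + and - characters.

---++

m = 1, h(m) = -5 (−); new bracket [0, 1]
m = 0.5, h(m) = -1.75 (−); new bracket [0, 0.5]
m = 0.25, h(m) = -0.3125 (−); new bracket [0, 0.25]
m = 0.125, h(m) = 0.3594 (+); new bracket [0.125, 0.25]
m = 0.1875, h(m) = 0.0273 (+); new bracket [0.1875, 0.25]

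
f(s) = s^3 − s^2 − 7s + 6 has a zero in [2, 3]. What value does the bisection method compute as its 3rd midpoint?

s = 2.5 gives f = -2.125, negative; keep [2.5, 3]
s = 2.75 gives f = -0.015625, negative; keep [2.75, 3]
s = 2.875 gives f = 1.373047, positive; keep [2.75, 2.875]

2.875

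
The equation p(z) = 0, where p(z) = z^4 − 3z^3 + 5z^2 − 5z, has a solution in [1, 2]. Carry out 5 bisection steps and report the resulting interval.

z = 1.5 gives p = -1.3125, negative; keep [1.5, 2]
z = 1.75 gives p = -0.136719, negative; keep [1.75, 2]
z = 1.875 gives p = 0.787354, positive; keep [1.75, 1.875]
z = 1.8125 gives p = 0.2925, positive; keep [1.75, 1.8125]
z = 1.78125 gives p = 0.0701, positive; keep [1.75, 1.78125]

[1.75, 1.78125]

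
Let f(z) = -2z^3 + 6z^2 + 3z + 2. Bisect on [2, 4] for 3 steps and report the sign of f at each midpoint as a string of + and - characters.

++-

m = 3, f(m) = 11 (+); new bracket [3, 4]
m = 3.5, f(m) = 0.25 (+); new bracket [3.5, 4]
m = 3.75, f(m) = -7.84375 (−); new bracket [3.5, 3.75]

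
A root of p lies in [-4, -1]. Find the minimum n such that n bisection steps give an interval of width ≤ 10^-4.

Width after n steps is 3/2^n. Need 2^n ≥ 3/10^-4 = 30000.
2^14 = 16384 < 30000 ≤ 2^15 = 32768, so n = 15.

15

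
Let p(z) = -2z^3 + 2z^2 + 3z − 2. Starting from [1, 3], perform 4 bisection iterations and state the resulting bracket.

p(2) = -4 < 0, so the root lies in [1, 2]
p(1.5) = 0.25 > 0, so the root lies in [1.5, 2]
p(1.75) = -1.34375 < 0, so the root lies in [1.5, 1.75]
p(1.625) = -0.4258 < 0, so the root lies in [1.5, 1.625]

[1.5, 1.625]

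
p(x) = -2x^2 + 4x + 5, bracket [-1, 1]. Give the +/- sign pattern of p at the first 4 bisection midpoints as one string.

+++-

midpoint 0: p = 5 > 0 → [-1, 0]
midpoint -0.5: p = 2.5 > 0 → [-1, -0.5]
midpoint -0.75: p = 0.875 > 0 → [-1, -0.75]
midpoint -0.875: p = -0.0312 < 0 → [-0.875, -0.75]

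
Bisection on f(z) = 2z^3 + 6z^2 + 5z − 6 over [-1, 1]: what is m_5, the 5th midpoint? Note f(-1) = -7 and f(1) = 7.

f(0) = -6 < 0, so the root lies in [0, 1]
f(0.5) = -1.75 < 0, so the root lies in [0.5, 1]
f(0.75) = 1.96875 > 0, so the root lies in [0.5, 0.75]
f(0.625) = -0.043 < 0, so the root lies in [0.625, 0.75]
f(0.6875) = 0.9233 > 0, so the root lies in [0.625, 0.6875]

0.6875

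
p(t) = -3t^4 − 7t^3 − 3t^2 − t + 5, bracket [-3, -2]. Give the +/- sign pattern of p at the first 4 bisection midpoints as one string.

---+

p(-2.5) = -19.0625 < 0, so the root lies in [-2.5, -2]
p(-2.25) = -5.089844 < 0, so the root lies in [-2.25, -2]
p(-2.125) = -0.424561 < 0, so the root lies in [-2.125, -2]
p(-2.0625) = 1.4294 > 0, so the root lies in [-2.125, -2.0625]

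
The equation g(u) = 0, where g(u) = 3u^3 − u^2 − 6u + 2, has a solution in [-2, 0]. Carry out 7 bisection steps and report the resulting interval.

[-1.421875, -1.40625]

g(-1) = 4 > 0, so the root lies in [-2, -1]
g(-1.5) = -1.375 < 0, so the root lies in [-1.5, -1]
g(-1.25) = 2.078125 > 0, so the root lies in [-1.5, -1.25]
g(-1.375) = 0.5605 > 0, so the root lies in [-1.5, -1.375]
g(-1.4375) = -0.3528 < 0, so the root lies in [-1.4375, -1.375]
g(-1.40625) = 0.1172 > 0, so the root lies in [-1.4375, -1.40625]
g(-1.421875) = -0.1144 < 0, so the root lies in [-1.421875, -1.40625]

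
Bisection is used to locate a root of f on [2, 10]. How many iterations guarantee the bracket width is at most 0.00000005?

28

Width after n steps is 8/2^n. Need 2^n ≥ 8/0.00000005 = 160000000.
2^27 = 134217728 < 160000000 ≤ 2^28 = 268435456, so n = 28.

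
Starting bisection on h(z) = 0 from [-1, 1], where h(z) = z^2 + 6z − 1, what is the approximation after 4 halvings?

h(0) = -1 < 0, so the root lies in [0, 1]
h(0.5) = 2.25 > 0, so the root lies in [0, 0.5]
h(0.25) = 0.5625 > 0, so the root lies in [0, 0.25]
h(0.125) = -0.2344 < 0, so the root lies in [0.125, 0.25]

0.125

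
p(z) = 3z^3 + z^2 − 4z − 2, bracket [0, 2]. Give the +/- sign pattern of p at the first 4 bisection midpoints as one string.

m = 1, p(m) = -2 (−); new bracket [1, 2]
m = 1.5, p(m) = 4.375 (+); new bracket [1, 1.5]
m = 1.25, p(m) = 0.421875 (+); new bracket [1, 1.25]
m = 1.125, p(m) = -0.9629 (−); new bracket [1.125, 1.25]

-++-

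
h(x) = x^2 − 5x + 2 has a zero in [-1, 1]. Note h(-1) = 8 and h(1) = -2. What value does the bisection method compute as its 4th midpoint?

m = 0, h(m) = 2 (+); new bracket [0, 1]
m = 0.5, h(m) = -0.25 (−); new bracket [0, 0.5]
m = 0.25, h(m) = 0.8125 (+); new bracket [0.25, 0.5]
m = 0.375, h(m) = 0.2656 (+); new bracket [0.375, 0.5]

0.375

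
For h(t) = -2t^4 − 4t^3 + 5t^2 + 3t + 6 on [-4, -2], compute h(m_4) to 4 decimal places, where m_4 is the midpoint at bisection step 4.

h(-3) = -12 < 0, so the root lies in [-3, -2]
h(-2.5) = 14.125 > 0, so the root lies in [-3, -2.5]
h(-2.75) = 4.367188 > 0, so the root lies in [-3, -2.75]
h(-2.875) = -2.8833 < 0, so the root lies in [-2.875, -2.75]

-2.8833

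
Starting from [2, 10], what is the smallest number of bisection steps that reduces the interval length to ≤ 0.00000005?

Width after n steps is 8/2^n. Need 2^n ≥ 8/0.00000005 = 160000000.
2^27 = 134217728 < 160000000 ≤ 2^28 = 268435456, so n = 28.

28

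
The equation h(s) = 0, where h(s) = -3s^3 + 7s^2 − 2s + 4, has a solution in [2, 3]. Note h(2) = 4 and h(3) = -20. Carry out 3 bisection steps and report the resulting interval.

[2.25, 2.375]

h(2.5) = -4.125 < 0, so the root lies in [2, 2.5]
h(2.25) = 0.765625 > 0, so the root lies in [2.25, 2.5]
h(2.375) = -1.455078 < 0, so the root lies in [2.25, 2.375]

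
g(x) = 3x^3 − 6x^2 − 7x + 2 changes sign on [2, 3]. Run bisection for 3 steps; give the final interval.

[2.75, 2.875]

midpoint 2.5: g = -6.125 < 0 → [2.5, 3]
midpoint 2.75: g = -0.234375 < 0 → [2.75, 3]
midpoint 2.875: g = 3.572266 > 0 → [2.75, 2.875]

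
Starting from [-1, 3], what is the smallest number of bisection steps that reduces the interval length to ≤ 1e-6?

Width after n steps is 4/2^n. Need 2^n ≥ 4/1e-6 = 4000000.
2^21 = 2097152 < 4000000 ≤ 2^22 = 4194304, so n = 22.

22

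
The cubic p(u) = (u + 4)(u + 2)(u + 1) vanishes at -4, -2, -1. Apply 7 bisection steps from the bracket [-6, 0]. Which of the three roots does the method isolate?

-4

midpoint -3: p = 2 > 0 → [-6, -3]
midpoint -4.5: p = -4.375 < 0 → [-4.5, -3]
midpoint -3.75: p = 1.203125 > 0 → [-4.5, -3.75]
midpoint -4.125: p = -0.8301 < 0 → [-4.125, -3.75]
midpoint -3.9375: p = 0.3557 > 0 → [-4.125, -3.9375]
midpoint -4.03125: p = -0.1924 < 0 → [-4.03125, -3.9375]
midpoint -3.984375: p = 0.0925 > 0 → [-4.03125, -3.984375]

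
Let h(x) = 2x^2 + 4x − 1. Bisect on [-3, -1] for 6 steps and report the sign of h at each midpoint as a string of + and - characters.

-++---

x = -2 gives h = -1, negative; keep [-3, -2]
x = -2.5 gives h = 1.5, positive; keep [-2.5, -2]
x = -2.25 gives h = 0.125, positive; keep [-2.25, -2]
x = -2.125 gives h = -0.4688, negative; keep [-2.25, -2.125]
x = -2.1875 gives h = -0.1797, negative; keep [-2.25, -2.1875]
x = -2.21875 gives h = -0.0293, negative; keep [-2.25, -2.21875]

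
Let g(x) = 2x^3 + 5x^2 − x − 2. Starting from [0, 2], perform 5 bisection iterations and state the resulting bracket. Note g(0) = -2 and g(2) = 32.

midpoint 1: g = 4 > 0 → [0, 1]
midpoint 0.5: g = -1 < 0 → [0.5, 1]
midpoint 0.75: g = 0.90625 > 0 → [0.5, 0.75]
midpoint 0.625: g = -0.1836 < 0 → [0.625, 0.75]
midpoint 0.6875: g = 0.3257 > 0 → [0.625, 0.6875]

[0.625, 0.6875]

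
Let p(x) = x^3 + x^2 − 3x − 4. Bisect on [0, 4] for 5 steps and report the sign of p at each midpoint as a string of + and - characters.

+---+

m = 2, p(m) = 2 (+); new bracket [0, 2]
m = 1, p(m) = -5 (−); new bracket [1, 2]
m = 1.5, p(m) = -2.875 (−); new bracket [1.5, 2]
m = 1.75, p(m) = -0.8281 (−); new bracket [1.75, 2]
m = 1.875, p(m) = 0.4824 (+); new bracket [1.75, 1.875]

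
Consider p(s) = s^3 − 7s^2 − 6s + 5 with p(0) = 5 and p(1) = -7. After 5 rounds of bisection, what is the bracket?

[0.5, 0.53125]

p(0.5) = 0.375 > 0, so the root lies in [0.5, 1]
p(0.75) = -3.015625 < 0, so the root lies in [0.5, 0.75]
p(0.625) = -1.240234 < 0, so the root lies in [0.5, 0.625]
p(0.5625) = -0.4119 < 0, so the root lies in [0.5, 0.5625]
p(0.53125) = -0.0132 < 0, so the root lies in [0.5, 0.53125]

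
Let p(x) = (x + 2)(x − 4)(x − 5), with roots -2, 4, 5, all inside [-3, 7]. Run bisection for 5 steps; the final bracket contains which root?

midpoint 2: p = 24 > 0 → [-3, 2]
midpoint -0.5: p = 37.125 > 0 → [-3, -0.5]
midpoint -1.75: p = 9.703125 > 0 → [-3, -1.75]
midpoint -2.375: p = -17.6309 < 0 → [-2.375, -1.75]
midpoint -2.0625: p = -2.676 < 0 → [-2.0625, -1.75]

-2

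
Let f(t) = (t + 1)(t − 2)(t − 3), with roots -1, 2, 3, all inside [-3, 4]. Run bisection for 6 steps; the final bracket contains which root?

-1

t = 0.5 gives f = 5.625, positive; keep [-3, 0.5]
t = -1.25 gives f = -3.453125, negative; keep [-1.25, 0.5]
t = -0.375 gives f = 5.009766, positive; keep [-1.25, -0.375]
t = -0.8125 gives f = 2.0105, positive; keep [-1.25, -0.8125]
t = -1.03125 gives f = -0.3819, negative; keep [-1.03125, -0.8125]
t = -0.921875 gives f = 0.8953, positive; keep [-1.03125, -0.921875]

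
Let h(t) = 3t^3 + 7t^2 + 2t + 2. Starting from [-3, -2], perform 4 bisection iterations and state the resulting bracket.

h(-2.5) = -6.125 < 0, so the root lies in [-2.5, -2]
h(-2.25) = -1.234375 < 0, so the root lies in [-2.25, -2]
h(-2.125) = 0.572266 > 0, so the root lies in [-2.25, -2.125]
h(-2.1875) = -0.2815 < 0, so the root lies in [-2.1875, -2.125]

[-2.1875, -2.125]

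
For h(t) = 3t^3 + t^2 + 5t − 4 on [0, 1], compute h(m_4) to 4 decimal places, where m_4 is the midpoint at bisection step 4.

-0.3372

m = 0.5, h(m) = -0.875 (−); new bracket [0.5, 1]
m = 0.75, h(m) = 1.578125 (+); new bracket [0.5, 0.75]
m = 0.625, h(m) = 0.248047 (+); new bracket [0.5, 0.625]
m = 0.5625, h(m) = -0.3372 (−); new bracket [0.5625, 0.625]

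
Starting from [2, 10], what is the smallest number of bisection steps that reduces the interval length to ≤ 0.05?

Width after n steps is 8/2^n. Need 2^n ≥ 8/0.05 = 160.
2^7 = 128 < 160 ≤ 2^8 = 256, so n = 8.

8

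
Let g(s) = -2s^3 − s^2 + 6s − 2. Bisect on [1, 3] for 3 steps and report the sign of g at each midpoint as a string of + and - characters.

s = 2 gives g = -10, negative; keep [1, 2]
s = 1.5 gives g = -2, negative; keep [1, 1.5]
s = 1.25 gives g = 0.03125, positive; keep [1.25, 1.5]

--+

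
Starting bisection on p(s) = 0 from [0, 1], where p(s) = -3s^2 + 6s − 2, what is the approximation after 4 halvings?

0.4375

p(0.5) = 0.25 > 0, so the root lies in [0, 0.5]
p(0.25) = -0.6875 < 0, so the root lies in [0.25, 0.5]
p(0.375) = -0.171875 < 0, so the root lies in [0.375, 0.5]
p(0.4375) = 0.0508 > 0, so the root lies in [0.375, 0.4375]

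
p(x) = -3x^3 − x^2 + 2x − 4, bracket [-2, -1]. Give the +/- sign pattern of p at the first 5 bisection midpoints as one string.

m = -1.5, p(m) = 0.875 (+); new bracket [-1.5, -1]
m = -1.25, p(m) = -2.203125 (−); new bracket [-1.5, -1.25]
m = -1.375, p(m) = -0.841797 (−); new bracket [-1.5, -1.375]
m = -1.4375, p(m) = -0.03 (−); new bracket [-1.5, -1.4375]
m = -1.46875, p(m) = 0.4106 (+); new bracket [-1.46875, -1.4375]

+---+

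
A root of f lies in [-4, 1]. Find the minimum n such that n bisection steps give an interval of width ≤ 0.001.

13

Width after n steps is 5/2^n. Need 2^n ≥ 5/0.001 = 5000.
2^12 = 4096 < 5000 ≤ 2^13 = 8192, so n = 13.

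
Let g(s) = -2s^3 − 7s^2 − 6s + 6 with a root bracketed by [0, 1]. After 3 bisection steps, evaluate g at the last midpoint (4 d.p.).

m = 0.5, g(m) = 1 (+); new bracket [0.5, 1]
m = 0.75, g(m) = -3.28125 (−); new bracket [0.5, 0.75]
m = 0.625, g(m) = -0.972656 (−); new bracket [0.5, 0.625]

-0.9727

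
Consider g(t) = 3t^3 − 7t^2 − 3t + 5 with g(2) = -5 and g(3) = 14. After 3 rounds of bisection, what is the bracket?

t = 2.5 gives g = 0.625, positive; keep [2, 2.5]
t = 2.25 gives g = -3.015625, negative; keep [2.25, 2.5]
t = 2.375 gives g = -1.419922, negative; keep [2.375, 2.5]

[2.375, 2.5]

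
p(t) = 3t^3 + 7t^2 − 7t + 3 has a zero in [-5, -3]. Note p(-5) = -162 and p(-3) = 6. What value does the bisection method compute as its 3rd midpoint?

midpoint -4: p = -49 < 0 → [-4, -3]
midpoint -3.5: p = -15.375 < 0 → [-3.5, -3]
midpoint -3.25: p = -3.296875 < 0 → [-3.25, -3]

-3.25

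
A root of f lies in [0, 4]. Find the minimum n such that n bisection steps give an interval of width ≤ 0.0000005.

23

Width after n steps is 4/2^n. Need 2^n ≥ 4/0.0000005 = 8000000.
2^22 = 4194304 < 8000000 ≤ 2^23 = 8388608, so n = 23.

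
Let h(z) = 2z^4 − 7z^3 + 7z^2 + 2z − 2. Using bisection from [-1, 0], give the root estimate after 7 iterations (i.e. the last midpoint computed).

-0.5234375

midpoint -0.5: h = -0.25 < 0 → [-1, -0.5]
midpoint -0.75: h = 4.023438 > 0 → [-0.75, -0.5]
midpoint -0.625: h = 1.498535 > 0 → [-0.625, -0.5]
midpoint -0.5625: h = 0.5359 > 0 → [-0.5625, -0.5]
midpoint -0.53125: h = 0.1219 > 0 → [-0.53125, -0.5]
midpoint -0.515625: h = -0.0692 < 0 → [-0.53125, -0.515625]
midpoint -0.5234375: h = 0.0251 > 0 → [-0.5234375, -0.515625]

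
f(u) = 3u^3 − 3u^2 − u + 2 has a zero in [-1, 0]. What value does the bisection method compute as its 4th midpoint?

m = -0.5, f(m) = 1.375 (+); new bracket [-1, -0.5]
m = -0.75, f(m) = -0.203125 (−); new bracket [-0.75, -0.5]
m = -0.625, f(m) = 0.720703 (+); new bracket [-0.75, -0.625]
m = -0.6875, f(m) = 0.2947 (+); new bracket [-0.75, -0.6875]

-0.6875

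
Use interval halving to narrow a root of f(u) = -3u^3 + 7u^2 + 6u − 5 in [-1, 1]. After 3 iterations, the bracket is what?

m = 0, f(m) = -5 (−); new bracket [0, 1]
m = 0.5, f(m) = -0.625 (−); new bracket [0.5, 1]
m = 0.75, f(m) = 2.171875 (+); new bracket [0.5, 0.75]

[0.5, 0.75]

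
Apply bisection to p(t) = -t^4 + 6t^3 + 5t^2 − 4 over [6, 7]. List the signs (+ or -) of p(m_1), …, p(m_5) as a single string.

midpoint 6.5: p = 69.9375 > 0 → [6.5, 7]
midpoint 6.75: p = -6.847656 < 0 → [6.5, 6.75]
midpoint 6.625: p = 33.718506 > 0 → [6.625, 6.75]
midpoint 6.6875: p = 13.9939 > 0 → [6.6875, 6.75]
midpoint 6.71875: p = 3.7146 > 0 → [6.71875, 6.75]

+-+++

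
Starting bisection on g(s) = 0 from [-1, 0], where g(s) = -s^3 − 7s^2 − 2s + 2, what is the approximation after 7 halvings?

-0.7421875

m = -0.5, g(m) = 1.375 (+); new bracket [-1, -0.5]
m = -0.75, g(m) = -0.015625 (−); new bracket [-0.75, -0.5]
m = -0.625, g(m) = 0.759766 (+); new bracket [-0.75, -0.625]
m = -0.6875, g(m) = 0.3914 (+); new bracket [-0.75, -0.6875]
m = -0.71875, g(m) = 0.1926 (+); new bracket [-0.75, -0.71875]
m = -0.734375, g(m) = 0.0897 (+); new bracket [-0.75, -0.734375]
m = -0.7421875, g(m) = 0.0373 (+); new bracket [-0.75, -0.7421875]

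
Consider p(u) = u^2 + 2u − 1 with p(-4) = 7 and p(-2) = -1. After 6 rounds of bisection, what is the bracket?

midpoint -3: p = 2 > 0 → [-3, -2]
midpoint -2.5: p = 0.25 > 0 → [-2.5, -2]
midpoint -2.25: p = -0.4375 < 0 → [-2.5, -2.25]
midpoint -2.375: p = -0.1094 < 0 → [-2.5, -2.375]
midpoint -2.4375: p = 0.0664 > 0 → [-2.4375, -2.375]
midpoint -2.40625: p = -0.0225 < 0 → [-2.4375, -2.40625]

[-2.4375, -2.40625]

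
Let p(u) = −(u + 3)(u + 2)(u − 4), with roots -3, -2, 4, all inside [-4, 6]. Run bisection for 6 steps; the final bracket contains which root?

4

midpoint 1: p = 36 > 0 → [1, 6]
midpoint 3.5: p = 17.875 > 0 → [3.5, 6]
midpoint 4.75: p = -39.234375 < 0 → [3.5, 4.75]
midpoint 4.125: p = -5.4551 < 0 → [3.5, 4.125]
midpoint 3.8125: p = 7.4246 > 0 → [3.8125, 4.125]
midpoint 3.96875: p = 1.2998 > 0 → [3.96875, 4.125]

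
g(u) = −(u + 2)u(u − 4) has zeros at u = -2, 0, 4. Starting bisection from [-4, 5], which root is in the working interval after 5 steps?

4

u = 0.5 gives g = 4.375, positive; keep [0.5, 5]
u = 2.75 gives g = 16.328125, positive; keep [2.75, 5]
u = 3.875 gives g = 2.845703, positive; keep [3.875, 5]
u = 4.4375 gives g = -12.4978, negative; keep [3.875, 4.4375]
u = 4.15625 gives g = -3.998, negative; keep [3.875, 4.15625]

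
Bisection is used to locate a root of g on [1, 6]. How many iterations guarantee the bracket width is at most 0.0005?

Width after n steps is 5/2^n. Need 2^n ≥ 5/0.0005 = 10000.
2^13 = 8192 < 10000 ≤ 2^14 = 16384, so n = 14.

14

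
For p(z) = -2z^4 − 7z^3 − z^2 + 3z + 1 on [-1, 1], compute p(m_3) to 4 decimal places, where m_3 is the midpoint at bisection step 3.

-0.8984

p(0) = 1 > 0, so the root lies in [0, 1]
p(0.5) = 1.25 > 0, so the root lies in [0.5, 1]
p(0.75) = -0.898438 < 0, so the root lies in [0.5, 0.75]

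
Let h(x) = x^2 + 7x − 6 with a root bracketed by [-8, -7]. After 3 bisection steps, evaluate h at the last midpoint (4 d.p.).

x = -7.5 gives h = -2.25, negative; keep [-8, -7.5]
x = -7.75 gives h = -0.1875, negative; keep [-8, -7.75]
x = -7.875 gives h = 0.890625, positive; keep [-7.875, -7.75]

0.8906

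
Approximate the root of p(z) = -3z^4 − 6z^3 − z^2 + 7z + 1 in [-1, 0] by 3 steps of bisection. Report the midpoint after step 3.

p(-0.5) = -2.1875 < 0, so the root lies in [-0.5, 0]
p(-0.25) = -0.730469 < 0, so the root lies in [-0.25, 0]
p(-0.125) = 0.120361 > 0, so the root lies in [-0.25, -0.125]

-0.125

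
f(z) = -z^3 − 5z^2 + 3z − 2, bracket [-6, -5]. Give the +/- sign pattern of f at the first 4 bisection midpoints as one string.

midpoint -5.5: f = -3.375 < 0 → [-6, -5.5]
midpoint -5.75: f = 5.546875 > 0 → [-5.75, -5.5]
midpoint -5.625: f = 0.900391 > 0 → [-5.625, -5.5]
midpoint -5.5625: f = -1.283 < 0 → [-5.625, -5.5625]

-++-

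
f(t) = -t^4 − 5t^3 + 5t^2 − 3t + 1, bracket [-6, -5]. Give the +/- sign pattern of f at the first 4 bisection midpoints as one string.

+++-

t = -5.5 gives f = 85.5625, positive; keep [-6, -5.5]
t = -5.75 gives f = 40.980469, positive; keep [-6, -5.75]
t = -5.875 gives f = 13.77124, positive; keep [-6, -5.875]
t = -5.9375 gives f = -1.1555, negative; keep [-5.9375, -5.875]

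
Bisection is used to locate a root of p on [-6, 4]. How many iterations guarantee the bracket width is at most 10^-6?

24

Width after n steps is 10/2^n. Need 2^n ≥ 10/10^-6 = 10000000.
2^23 = 8388608 < 10000000 ≤ 2^24 = 16777216, so n = 24.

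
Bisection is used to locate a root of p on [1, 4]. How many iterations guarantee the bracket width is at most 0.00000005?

26

Width after n steps is 3/2^n. Need 2^n ≥ 3/0.00000005 = 60000000.
2^25 = 33554432 < 60000000 ≤ 2^26 = 67108864, so n = 26.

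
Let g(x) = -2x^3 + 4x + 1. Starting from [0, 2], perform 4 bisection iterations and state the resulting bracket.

g(1) = 3 > 0, so the root lies in [1, 2]
g(1.5) = 0.25 > 0, so the root lies in [1.5, 2]
g(1.75) = -2.71875 < 0, so the root lies in [1.5, 1.75]
g(1.625) = -1.082 < 0, so the root lies in [1.5, 1.625]

[1.5, 1.625]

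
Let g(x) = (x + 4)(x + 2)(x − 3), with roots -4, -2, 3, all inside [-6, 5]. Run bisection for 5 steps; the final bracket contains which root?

3

midpoint -0.5: g = -18.375 < 0 → [-0.5, 5]
midpoint 2.25: g = -19.921875 < 0 → [2.25, 5]
midpoint 3.625: g = 26.806641 > 0 → [2.25, 3.625]
midpoint 2.9375: g = -2.1409 < 0 → [2.9375, 3.625]
midpoint 3.28125: g = 10.8152 > 0 → [2.9375, 3.28125]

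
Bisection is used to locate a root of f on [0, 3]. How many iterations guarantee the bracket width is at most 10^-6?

22

Width after n steps is 3/2^n. Need 2^n ≥ 3/10^-6 = 3000000.
2^21 = 2097152 < 3000000 ≤ 2^22 = 4194304, so n = 22.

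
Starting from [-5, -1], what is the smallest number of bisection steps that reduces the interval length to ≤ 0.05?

7

Width after n steps is 4/2^n. Need 2^n ≥ 4/0.05 = 80.
2^6 = 64 < 80 ≤ 2^7 = 128, so n = 7.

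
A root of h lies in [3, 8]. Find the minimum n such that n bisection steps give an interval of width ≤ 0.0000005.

24

Width after n steps is 5/2^n. Need 2^n ≥ 5/0.0000005 = 10000000.
2^23 = 8388608 < 10000000 ≤ 2^24 = 16777216, so n = 24.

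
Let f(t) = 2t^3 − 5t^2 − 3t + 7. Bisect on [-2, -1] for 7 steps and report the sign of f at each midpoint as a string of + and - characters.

midpoint -1.5: f = -6.5 < 0 → [-1.5, -1]
midpoint -1.25: f = -0.96875 < 0 → [-1.25, -1]
midpoint -1.125: f = 1.199219 > 0 → [-1.25, -1.125]
midpoint -1.1875: f = 0.1626 > 0 → [-1.25, -1.1875]
midpoint -1.21875: f = -0.3911 < 0 → [-1.21875, -1.1875]
midpoint -1.203125: f = -0.1112 < 0 → [-1.203125, -1.1875]
midpoint -1.1953125: f = 0.0264 > 0 → [-1.203125, -1.1953125]

--++--+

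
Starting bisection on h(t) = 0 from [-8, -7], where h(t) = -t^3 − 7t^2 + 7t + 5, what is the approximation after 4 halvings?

t = -7.5 gives h = -19.375, negative; keep [-8, -7.5]
t = -7.75 gives h = -4.203125, negative; keep [-8, -7.75]
t = -7.875 gives h = 4.138672, positive; keep [-7.875, -7.75]
t = -7.8125 gives h = -0.0964, negative; keep [-7.875, -7.8125]

-7.8125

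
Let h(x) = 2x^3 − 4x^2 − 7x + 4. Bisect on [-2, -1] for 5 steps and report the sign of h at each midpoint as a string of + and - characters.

-++-+

x = -1.5 gives h = -1.25, negative; keep [-1.5, -1]
x = -1.25 gives h = 2.59375, positive; keep [-1.5, -1.25]
x = -1.375 gives h = 0.863281, positive; keep [-1.5, -1.375]
x = -1.4375 gives h = -0.144, negative; keep [-1.4375, -1.375]
x = -1.40625 gives h = 0.3718, positive; keep [-1.4375, -1.40625]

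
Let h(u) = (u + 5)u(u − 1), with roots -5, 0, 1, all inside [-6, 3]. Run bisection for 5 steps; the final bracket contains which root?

u = -1.5 gives h = 13.125, positive; keep [-6, -1.5]
u = -3.75 gives h = 22.265625, positive; keep [-6, -3.75]
u = -4.875 gives h = 3.580078, positive; keep [-6, -4.875]
u = -5.4375 gives h = -15.3142, negative; keep [-5.4375, -4.875]
u = -5.15625 gives h = -4.9599, negative; keep [-5.15625, -4.875]

-5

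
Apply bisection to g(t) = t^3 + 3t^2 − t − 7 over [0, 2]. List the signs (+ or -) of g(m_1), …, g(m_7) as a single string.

m = 1, g(m) = -4 (−); new bracket [1, 2]
m = 1.5, g(m) = 1.625 (+); new bracket [1, 1.5]
m = 1.25, g(m) = -1.609375 (−); new bracket [1.25, 1.5]
m = 1.375, g(m) = -0.1035 (−); new bracket [1.375, 1.5]
m = 1.4375, g(m) = 0.7322 (+); new bracket [1.375, 1.4375]
m = 1.40625, g(m) = 0.3073 (+); new bracket [1.375, 1.40625]
m = 1.390625, g(m) = 0.1001 (+); new bracket [1.375, 1.390625]

-+--+++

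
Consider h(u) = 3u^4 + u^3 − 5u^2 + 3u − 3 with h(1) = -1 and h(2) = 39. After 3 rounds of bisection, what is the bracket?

[1, 1.125]

midpoint 1.5: h = 8.8125 > 0 → [1, 1.5]
midpoint 1.25: h = 2.214844 > 0 → [1, 1.25]
midpoint 1.125: h = 0.276123 > 0 → [1, 1.125]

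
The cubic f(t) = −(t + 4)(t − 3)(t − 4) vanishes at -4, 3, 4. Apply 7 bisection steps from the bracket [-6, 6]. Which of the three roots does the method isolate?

-4

t = 0 gives f = -48, negative; keep [-6, 0]
t = -3 gives f = -42, negative; keep [-6, -3]
t = -4.5 gives f = 31.875, positive; keep [-4.5, -3]
t = -3.75 gives f = -13.0781, negative; keep [-4.5, -3.75]
t = -4.125 gives f = 7.2363, positive; keep [-4.125, -3.75]
t = -3.9375 gives f = -3.4417, negative; keep [-4.125, -3.9375]
t = -4.03125 gives f = 1.7647, positive; keep [-4.03125, -3.9375]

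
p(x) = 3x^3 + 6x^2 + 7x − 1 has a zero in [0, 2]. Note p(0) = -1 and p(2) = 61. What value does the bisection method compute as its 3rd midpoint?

m = 1, p(m) = 15 (+); new bracket [0, 1]
m = 0.5, p(m) = 4.375 (+); new bracket [0, 0.5]
m = 0.25, p(m) = 1.171875 (+); new bracket [0, 0.25]

0.25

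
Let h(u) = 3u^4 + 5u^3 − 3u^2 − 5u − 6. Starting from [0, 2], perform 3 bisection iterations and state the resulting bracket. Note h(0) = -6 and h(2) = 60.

[1, 1.25]

midpoint 1: h = -6 < 0 → [1, 2]
midpoint 1.5: h = 11.8125 > 0 → [1, 1.5]
midpoint 1.25: h = 0.152344 > 0 → [1, 1.25]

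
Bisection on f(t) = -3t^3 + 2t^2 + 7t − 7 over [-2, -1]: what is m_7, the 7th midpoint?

-1.6328125

m = -1.5, f(m) = -2.875 (−); new bracket [-2, -1.5]
m = -1.75, f(m) = 2.953125 (+); new bracket [-1.75, -1.5]
m = -1.625, f(m) = -0.220703 (−); new bracket [-1.75, -1.625]
m = -1.6875, f(m) = 1.2991 (+); new bracket [-1.6875, -1.625]
m = -1.65625, f(m) = 0.5227 (+); new bracket [-1.65625, -1.625]
m = -1.640625, f(m) = 0.1469 (+); new bracket [-1.640625, -1.625]
m = -1.6328125, f(m) = -0.0379 (−); new bracket [-1.640625, -1.6328125]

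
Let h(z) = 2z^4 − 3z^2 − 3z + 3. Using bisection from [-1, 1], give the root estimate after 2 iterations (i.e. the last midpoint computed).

0.5

h(0) = 3 > 0, so the root lies in [0, 1]
h(0.5) = 0.875 > 0, so the root lies in [0.5, 1]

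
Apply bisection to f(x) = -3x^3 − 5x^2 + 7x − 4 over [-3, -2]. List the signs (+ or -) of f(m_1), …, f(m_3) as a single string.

m = -2.5, f(m) = -5.875 (−); new bracket [-3, -2.5]
m = -2.75, f(m) = 1.328125 (+); new bracket [-2.75, -2.5]
m = -2.625, f(m) = -2.564453 (−); new bracket [-2.75, -2.625]

-+-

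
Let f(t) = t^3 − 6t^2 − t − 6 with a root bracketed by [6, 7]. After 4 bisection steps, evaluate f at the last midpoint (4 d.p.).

midpoint 6.5: f = 8.625 > 0 → [6, 6.5]
midpoint 6.25: f = -2.484375 < 0 → [6.25, 6.5]
midpoint 6.375: f = 2.865234 > 0 → [6.25, 6.375]
midpoint 6.3125: f = 0.1399 > 0 → [6.25, 6.3125]

0.1399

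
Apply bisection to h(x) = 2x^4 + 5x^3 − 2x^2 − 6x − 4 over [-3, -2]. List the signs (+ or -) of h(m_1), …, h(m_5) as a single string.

m = -2.5, h(m) = -1.5 (−); new bracket [-3, -2.5]
m = -2.75, h(m) = 7.773438 (+); new bracket [-2.75, -2.5]
m = -2.625, h(m) = 2.490723 (+); new bracket [-2.625, -2.5]
m = -2.5625, h(m) = 0.3455 (+); new bracket [-2.5625, -2.5]
m = -2.53125, h(m) = -0.6133 (−); new bracket [-2.5625, -2.53125]

-+++-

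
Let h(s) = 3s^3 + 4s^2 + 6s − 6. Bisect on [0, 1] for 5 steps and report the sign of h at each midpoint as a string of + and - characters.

-++--

s = 0.5 gives h = -1.625, negative; keep [0.5, 1]
s = 0.75 gives h = 2.015625, positive; keep [0.5, 0.75]
s = 0.625 gives h = 0.044922, positive; keep [0.5, 0.625]
s = 0.5625 gives h = -0.8254, negative; keep [0.5625, 0.625]
s = 0.59375 gives h = -0.3994, negative; keep [0.59375, 0.625]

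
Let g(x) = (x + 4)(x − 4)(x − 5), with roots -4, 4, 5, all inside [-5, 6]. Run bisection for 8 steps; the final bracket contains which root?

x = 0.5 gives g = 70.875, positive; keep [-5, 0.5]
x = -2.25 gives g = 79.296875, positive; keep [-5, -2.25]
x = -3.625 gives g = 24.662109, positive; keep [-5, -3.625]
x = -4.3125 gives g = -24.1907, negative; keep [-4.3125, -3.625]
x = -3.96875 gives g = 2.2334, positive; keep [-4.3125, -3.96875]
x = -4.140625 gives g = -10.464, negative; keep [-4.140625, -3.96875]
x = -4.0546875 gives g = -3.9885, negative; keep [-4.0546875, -3.96875]
x = -4.01171875 gives g = -0.8461, negative; keep [-4.01171875, -3.96875]

-4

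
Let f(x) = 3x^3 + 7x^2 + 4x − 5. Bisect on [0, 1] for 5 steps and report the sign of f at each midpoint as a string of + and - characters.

m = 0.5, f(m) = -0.875 (−); new bracket [0.5, 1]
m = 0.75, f(m) = 3.203125 (+); new bracket [0.5, 0.75]
m = 0.625, f(m) = 0.966797 (+); new bracket [0.5, 0.625]
m = 0.5625, f(m) = -0.0012 (−); new bracket [0.5625, 0.625]
m = 0.59375, f(m) = 0.4707 (+); new bracket [0.5625, 0.59375]

-++-+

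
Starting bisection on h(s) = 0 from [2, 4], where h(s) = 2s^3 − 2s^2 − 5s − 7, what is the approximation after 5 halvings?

2.5625

midpoint 3: h = 14 > 0 → [2, 3]
midpoint 2.5: h = -0.75 < 0 → [2.5, 3]
midpoint 2.75: h = 5.71875 > 0 → [2.5, 2.75]
midpoint 2.625: h = 2.2695 > 0 → [2.5, 2.625]
midpoint 2.5625: h = 0.7075 > 0 → [2.5, 2.5625]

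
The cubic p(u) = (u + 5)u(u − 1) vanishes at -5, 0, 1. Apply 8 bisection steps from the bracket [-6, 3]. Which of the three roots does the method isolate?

m = -1.5, p(m) = 13.125 (+); new bracket [-6, -1.5]
m = -3.75, p(m) = 22.265625 (+); new bracket [-6, -3.75]
m = -4.875, p(m) = 3.580078 (+); new bracket [-6, -4.875]
m = -5.4375, p(m) = -15.3142 (−); new bracket [-5.4375, -4.875]
m = -5.15625, p(m) = -4.9599 (−); new bracket [-5.15625, -4.875]
m = -5.015625, p(m) = -0.4714 (−); new bracket [-5.015625, -4.875]
m = -4.9453125, p(m) = 1.6079 (+); new bracket [-5.015625, -4.9453125]
m = -4.98046875, p(m) = 0.5817 (+); new bracket [-5.015625, -4.98046875]

-5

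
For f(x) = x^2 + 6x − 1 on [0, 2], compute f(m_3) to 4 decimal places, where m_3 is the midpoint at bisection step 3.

midpoint 1: f = 6 > 0 → [0, 1]
midpoint 0.5: f = 2.25 > 0 → [0, 0.5]
midpoint 0.25: f = 0.5625 > 0 → [0, 0.25]

0.5625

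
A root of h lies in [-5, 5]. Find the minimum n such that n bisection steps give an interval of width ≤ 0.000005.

21

Width after n steps is 10/2^n. Need 2^n ≥ 10/0.000005 = 2000000.
2^20 = 1048576 < 2000000 ≤ 2^21 = 2097152, so n = 21.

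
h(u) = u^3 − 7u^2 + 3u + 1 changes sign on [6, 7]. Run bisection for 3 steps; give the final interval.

[6.5, 6.625]

h(6.5) = -0.625 < 0, so the root lies in [6.5, 7]
h(6.75) = 9.859375 > 0, so the root lies in [6.5, 6.75]
h(6.625) = 4.416016 > 0, so the root lies in [6.5, 6.625]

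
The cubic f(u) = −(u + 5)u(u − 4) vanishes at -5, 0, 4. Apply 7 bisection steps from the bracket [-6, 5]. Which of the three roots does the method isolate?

-5

m = -0.5, f(m) = -10.125 (−); new bracket [-6, -0.5]
m = -3.25, f(m) = -41.234375 (−); new bracket [-6, -3.25]
m = -4.625, f(m) = -14.958984 (−); new bracket [-6, -4.625]
m = -5.3125, f(m) = 15.4602 (+); new bracket [-5.3125, -4.625]
m = -4.96875, f(m) = -1.3926 (−); new bracket [-5.3125, -4.96875]
m = -5.140625, f(m) = 6.6078 (+); new bracket [-5.140625, -4.96875]
m = -5.0546875, f(m) = 2.503 (+); new bracket [-5.0546875, -4.96875]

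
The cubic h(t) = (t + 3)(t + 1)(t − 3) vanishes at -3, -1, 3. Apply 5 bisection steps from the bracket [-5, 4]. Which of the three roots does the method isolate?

3

midpoint -0.5: h = -4.375 < 0 → [-0.5, 4]
midpoint 1.75: h = -16.328125 < 0 → [1.75, 4]
midpoint 2.875: h = -2.845703 < 0 → [2.875, 4]
midpoint 3.4375: h = 12.4978 > 0 → [2.875, 3.4375]
midpoint 3.15625: h = 3.998 > 0 → [2.875, 3.15625]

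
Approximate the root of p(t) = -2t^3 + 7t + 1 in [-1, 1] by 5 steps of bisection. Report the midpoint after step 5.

m = 0, p(m) = 1 (+); new bracket [-1, 0]
m = -0.5, p(m) = -2.25 (−); new bracket [-0.5, 0]
m = -0.25, p(m) = -0.71875 (−); new bracket [-0.25, 0]
m = -0.125, p(m) = 0.1289 (+); new bracket [-0.25, -0.125]
m = -0.1875, p(m) = -0.2993 (−); new bracket [-0.1875, -0.125]

-0.1875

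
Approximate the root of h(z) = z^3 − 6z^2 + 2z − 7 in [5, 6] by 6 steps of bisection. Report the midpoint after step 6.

midpoint 5.5: h = -11.125 < 0 → [5.5, 6]
midpoint 5.75: h = -3.765625 < 0 → [5.75, 6]
midpoint 5.875: h = 0.435547 > 0 → [5.75, 5.875]
midpoint 5.8125: h = -1.7097 < 0 → [5.8125, 5.875]
midpoint 5.84375: h = -0.6483 < 0 → [5.84375, 5.875]
midpoint 5.859375: h = -0.1092 < 0 → [5.859375, 5.875]

5.859375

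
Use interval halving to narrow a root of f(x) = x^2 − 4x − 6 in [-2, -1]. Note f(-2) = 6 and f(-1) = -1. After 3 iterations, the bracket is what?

x = -1.5 gives f = 2.25, positive; keep [-1.5, -1]
x = -1.25 gives f = 0.5625, positive; keep [-1.25, -1]
x = -1.125 gives f = -0.234375, negative; keep [-1.25, -1.125]

[-1.25, -1.125]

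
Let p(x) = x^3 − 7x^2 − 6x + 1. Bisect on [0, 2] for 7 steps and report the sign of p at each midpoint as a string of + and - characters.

p(1) = -11 < 0, so the root lies in [0, 1]
p(0.5) = -3.625 < 0, so the root lies in [0, 0.5]
p(0.25) = -0.921875 < 0, so the root lies in [0, 0.25]
p(0.125) = 0.1426 > 0, so the root lies in [0.125, 0.25]
p(0.1875) = -0.3645 < 0, so the root lies in [0.125, 0.1875]
p(0.15625) = -0.1046 < 0, so the root lies in [0.125, 0.15625]
p(0.140625) = 0.0206 > 0, so the root lies in [0.140625, 0.15625]

---+--+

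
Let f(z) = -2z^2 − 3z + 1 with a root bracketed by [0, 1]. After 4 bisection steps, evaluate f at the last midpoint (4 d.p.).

-0.1328

z = 0.5 gives f = -1, negative; keep [0, 0.5]
z = 0.25 gives f = 0.125, positive; keep [0.25, 0.5]
z = 0.375 gives f = -0.40625, negative; keep [0.25, 0.375]
z = 0.3125 gives f = -0.1328, negative; keep [0.25, 0.3125]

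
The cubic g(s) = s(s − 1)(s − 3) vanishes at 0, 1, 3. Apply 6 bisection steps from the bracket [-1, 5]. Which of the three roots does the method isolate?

m = 2, g(m) = -2 (−); new bracket [2, 5]
m = 3.5, g(m) = 4.375 (+); new bracket [2, 3.5]
m = 2.75, g(m) = -1.203125 (−); new bracket [2.75, 3.5]
m = 3.125, g(m) = 0.8301 (+); new bracket [2.75, 3.125]
m = 2.9375, g(m) = -0.3557 (−); new bracket [2.9375, 3.125]
m = 3.03125, g(m) = 0.1924 (+); new bracket [2.9375, 3.03125]

3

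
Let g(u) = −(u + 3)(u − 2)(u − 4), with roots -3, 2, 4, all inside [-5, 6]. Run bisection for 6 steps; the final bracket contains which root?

-3

m = 0.5, g(m) = -18.375 (−); new bracket [-5, 0.5]
m = -2.25, g(m) = -19.921875 (−); new bracket [-5, -2.25]
m = -3.625, g(m) = 26.806641 (+); new bracket [-3.625, -2.25]
m = -2.9375, g(m) = -2.1409 (−); new bracket [-3.625, -2.9375]
m = -3.28125, g(m) = 10.8152 (+); new bracket [-3.28125, -2.9375]
m = -3.109375, g(m) = 3.973 (+); new bracket [-3.109375, -2.9375]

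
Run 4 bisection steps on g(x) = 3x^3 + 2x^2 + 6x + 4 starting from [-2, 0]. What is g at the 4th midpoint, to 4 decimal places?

x = -1 gives g = -3, negative; keep [-1, 0]
x = -0.5 gives g = 1.125, positive; keep [-1, -0.5]
x = -0.75 gives g = -0.640625, negative; keep [-0.75, -0.5]
x = -0.625 gives g = 0.2988, positive; keep [-0.75, -0.625]

0.2988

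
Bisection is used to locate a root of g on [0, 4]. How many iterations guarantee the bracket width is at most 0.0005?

13

Width after n steps is 4/2^n. Need 2^n ≥ 4/0.0005 = 8000.
2^12 = 4096 < 8000 ≤ 2^13 = 8192, so n = 13.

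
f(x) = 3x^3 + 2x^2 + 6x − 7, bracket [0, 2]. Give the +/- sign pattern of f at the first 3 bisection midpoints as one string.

+--

x = 1 gives f = 4, positive; keep [0, 1]
x = 0.5 gives f = -3.125, negative; keep [0.5, 1]
x = 0.75 gives f = -0.109375, negative; keep [0.75, 1]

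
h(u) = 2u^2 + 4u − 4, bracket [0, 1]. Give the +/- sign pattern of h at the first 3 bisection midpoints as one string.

h(0.5) = -1.5 < 0, so the root lies in [0.5, 1]
h(0.75) = 0.125 > 0, so the root lies in [0.5, 0.75]
h(0.625) = -0.71875 < 0, so the root lies in [0.625, 0.75]

-+-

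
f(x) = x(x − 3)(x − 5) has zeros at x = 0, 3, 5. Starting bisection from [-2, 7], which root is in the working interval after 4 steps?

0

m = 2.5, f(m) = 3.125 (+); new bracket [-2, 2.5]
m = 0.25, f(m) = 3.265625 (+); new bracket [-2, 0.25]
m = -0.875, f(m) = -19.919922 (−); new bracket [-0.875, 0.25]
m = -0.3125, f(m) = -5.4993 (−); new bracket [-0.3125, 0.25]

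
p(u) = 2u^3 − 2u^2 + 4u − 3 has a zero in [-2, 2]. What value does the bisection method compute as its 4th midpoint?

0.75

m = 0, p(m) = -3 (−); new bracket [0, 2]
m = 1, p(m) = 1 (+); new bracket [0, 1]
m = 0.5, p(m) = -1.25 (−); new bracket [0.5, 1]
m = 0.75, p(m) = -0.2812 (−); new bracket [0.75, 1]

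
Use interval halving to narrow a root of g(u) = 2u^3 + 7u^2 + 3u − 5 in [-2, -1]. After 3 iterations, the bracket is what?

midpoint -1.5: g = -0.5 < 0 → [-2, -1.5]
midpoint -1.75: g = 0.46875 > 0 → [-1.75, -1.5]
midpoint -1.625: g = 0.027344 > 0 → [-1.625, -1.5]

[-1.625, -1.5]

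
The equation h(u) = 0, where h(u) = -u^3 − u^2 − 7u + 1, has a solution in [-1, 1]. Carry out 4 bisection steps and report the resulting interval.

[0.125, 0.25]

midpoint 0: h = 1 > 0 → [0, 1]
midpoint 0.5: h = -2.875 < 0 → [0, 0.5]
midpoint 0.25: h = -0.828125 < 0 → [0, 0.25]
midpoint 0.125: h = 0.1074 > 0 → [0.125, 0.25]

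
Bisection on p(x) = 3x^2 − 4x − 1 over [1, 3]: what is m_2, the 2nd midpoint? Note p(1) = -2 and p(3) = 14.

m = 2, p(m) = 3 (+); new bracket [1, 2]
m = 1.5, p(m) = -0.25 (−); new bracket [1.5, 2]

1.5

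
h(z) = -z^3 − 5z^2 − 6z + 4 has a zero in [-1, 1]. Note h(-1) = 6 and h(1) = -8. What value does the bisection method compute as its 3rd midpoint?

0.25

h(0) = 4 > 0, so the root lies in [0, 1]
h(0.5) = -0.375 < 0, so the root lies in [0, 0.5]
h(0.25) = 2.171875 > 0, so the root lies in [0.25, 0.5]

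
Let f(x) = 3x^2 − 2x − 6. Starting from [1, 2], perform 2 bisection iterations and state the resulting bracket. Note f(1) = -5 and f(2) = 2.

f(1.5) = -2.25 < 0, so the root lies in [1.5, 2]
f(1.75) = -0.3125 < 0, so the root lies in [1.75, 2]

[1.75, 2]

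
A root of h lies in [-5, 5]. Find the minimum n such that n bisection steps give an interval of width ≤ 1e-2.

10

Width after n steps is 10/2^n. Need 2^n ≥ 10/1e-2 = 1000.
2^9 = 512 < 1000 ≤ 2^10 = 1024, so n = 10.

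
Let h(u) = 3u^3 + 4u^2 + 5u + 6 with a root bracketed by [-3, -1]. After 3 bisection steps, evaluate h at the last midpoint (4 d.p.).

0.1406

midpoint -2: h = -12 < 0 → [-2, -1]
midpoint -1.5: h = -2.625 < 0 → [-1.5, -1]
midpoint -1.25: h = 0.140625 > 0 → [-1.5, -1.25]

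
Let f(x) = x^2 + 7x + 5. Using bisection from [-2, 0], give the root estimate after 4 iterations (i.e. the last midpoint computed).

-0.875

midpoint -1: f = -1 < 0 → [-1, 0]
midpoint -0.5: f = 1.75 > 0 → [-1, -0.5]
midpoint -0.75: f = 0.3125 > 0 → [-1, -0.75]
midpoint -0.875: f = -0.3594 < 0 → [-0.875, -0.75]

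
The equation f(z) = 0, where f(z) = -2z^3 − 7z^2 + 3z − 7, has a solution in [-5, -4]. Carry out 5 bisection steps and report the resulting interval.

[-4.09375, -4.0625]

midpoint -4.5: f = 20 > 0 → [-4.5, -4]
midpoint -4.25: f = 7.34375 > 0 → [-4.25, -4]
midpoint -4.125: f = 1.894531 > 0 → [-4.125, -4]
midpoint -4.0625: f = -0.6206 < 0 → [-4.125, -4.0625]
midpoint -4.09375: f = 0.6198 > 0 → [-4.09375, -4.0625]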